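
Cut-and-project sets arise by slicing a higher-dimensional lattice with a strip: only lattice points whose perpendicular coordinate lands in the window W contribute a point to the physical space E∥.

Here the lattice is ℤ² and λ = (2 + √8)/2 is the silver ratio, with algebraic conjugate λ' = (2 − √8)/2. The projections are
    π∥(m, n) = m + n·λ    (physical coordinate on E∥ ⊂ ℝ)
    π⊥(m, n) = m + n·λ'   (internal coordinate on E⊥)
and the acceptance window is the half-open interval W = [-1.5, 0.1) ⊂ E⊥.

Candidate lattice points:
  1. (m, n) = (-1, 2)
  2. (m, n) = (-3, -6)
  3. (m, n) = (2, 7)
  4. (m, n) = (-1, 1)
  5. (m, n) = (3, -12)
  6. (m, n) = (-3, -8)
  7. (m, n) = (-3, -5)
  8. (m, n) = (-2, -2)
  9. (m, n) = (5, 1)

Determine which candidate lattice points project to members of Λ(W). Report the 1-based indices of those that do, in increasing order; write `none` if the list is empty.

2, 3, 4, 7, 8

Compute λ' = (2−√8)/2 = -0.414214, so π⊥(m,n) = m -0.414214·n.
#1 (-1,2): internal coord -1 + (2)·λ' = -1.828427; -1.828427 ∉ [-1.5, 0.1) → out
#2 (-3,-6): internal coord -3 + (-6)·λ' = -0.514719; -0.514719 ∈ [-1.5, 0.1) → IN Λ
#3 (2,7): internal coord 2 + (7)·λ' = -0.899495; -0.899495 ∈ [-1.5, 0.1) → IN Λ
#4 (-1,1): internal coord -1 + (1)·λ' = -1.414214; -1.414214 ∈ [-1.5, 0.1) → IN Λ
#5 (3,-12): internal coord 3 + (-12)·λ' = +7.970563; +7.970563 ∉ [-1.5, 0.1) → out
#6 (-3,-8): internal coord -3 + (-8)·λ' = +0.313708; +0.313708 ∉ [-1.5, 0.1) → out
#7 (-3,-5): internal coord -3 + (-5)·λ' = -0.928932; -0.928932 ∈ [-1.5, 0.1) → IN Λ
#8 (-2,-2): internal coord -2 + (-2)·λ' = -1.171573; -1.171573 ∈ [-1.5, 0.1) → IN Λ
#9 (5,1): internal coord 5 + (1)·λ' = +4.585786; +4.585786 ∉ [-1.5, 0.1) → out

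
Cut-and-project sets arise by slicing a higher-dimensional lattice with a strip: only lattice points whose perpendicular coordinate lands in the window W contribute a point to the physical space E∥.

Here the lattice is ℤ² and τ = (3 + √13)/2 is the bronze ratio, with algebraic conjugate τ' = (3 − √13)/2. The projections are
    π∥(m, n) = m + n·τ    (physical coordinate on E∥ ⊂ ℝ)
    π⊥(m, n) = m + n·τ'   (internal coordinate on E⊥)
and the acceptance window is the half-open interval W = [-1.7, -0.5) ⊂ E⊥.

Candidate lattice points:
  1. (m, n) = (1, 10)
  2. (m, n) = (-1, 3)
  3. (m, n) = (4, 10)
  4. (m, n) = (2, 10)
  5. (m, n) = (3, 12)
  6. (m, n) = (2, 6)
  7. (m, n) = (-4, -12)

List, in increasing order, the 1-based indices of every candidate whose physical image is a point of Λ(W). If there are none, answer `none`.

4, 5

τ' = (3−√13)/2 ≈ -0.30278.
#1 (1,10): internal coord 1 + (10)·τ' = -2.02776; -2.02776 ∉ [-1.7, -0.5) → out
#2 (-1,3): internal coord -1 + (3)·τ' = -1.90833; -1.90833 ∉ [-1.7, -0.5) → out
#3 (4,10): internal coord 4 + (10)·τ' = +0.97224; +0.97224 ∉ [-1.7, -0.5) → out
#4 (2,10): internal coord 2 + (10)·τ' = -1.02776; -1.02776 ∈ [-1.7, -0.5) → IN Λ
#5 (3,12): internal coord 3 + (12)·τ' = -0.63331; -0.63331 ∈ [-1.7, -0.5) → IN Λ
#6 (2,6): internal coord 2 + (6)·τ' = +0.18335; +0.18335 ∉ [-1.7, -0.5) → out
#7 (-4,-12): internal coord -4 + (-12)·τ' = -0.36669; -0.36669 ∉ [-1.7, -0.5) → out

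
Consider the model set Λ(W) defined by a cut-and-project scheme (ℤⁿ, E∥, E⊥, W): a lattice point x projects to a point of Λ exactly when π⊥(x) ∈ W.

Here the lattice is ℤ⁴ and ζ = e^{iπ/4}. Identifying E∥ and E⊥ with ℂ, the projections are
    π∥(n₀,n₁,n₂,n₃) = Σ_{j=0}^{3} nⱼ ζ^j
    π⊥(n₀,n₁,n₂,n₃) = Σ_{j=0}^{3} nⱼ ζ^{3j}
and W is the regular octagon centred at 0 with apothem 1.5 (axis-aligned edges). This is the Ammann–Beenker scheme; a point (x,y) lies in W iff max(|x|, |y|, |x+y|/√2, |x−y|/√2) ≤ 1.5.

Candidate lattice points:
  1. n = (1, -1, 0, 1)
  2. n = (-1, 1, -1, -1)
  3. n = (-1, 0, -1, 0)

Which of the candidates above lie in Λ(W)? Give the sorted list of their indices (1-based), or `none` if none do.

With ζ = e^{iπ/4} the internal vectors are ζ^0,ζ^3,ζ^6,ζ^9.
candidate 1: n = (1, -1, 0, 1) → π⊥ ≈ (+2.41421, +0.00000); max(|x|,|y|,|x±y|/√2) = 2.41421 > 1.5 ⇒ ∉ W
candidate 2: n = (-1, 1, -1, -1) → π⊥ ≈ (-2.41421, +1.00000); max(|x|,|y|,|x±y|/√2) = 2.41421 > 1.5 ⇒ ∉ W
candidate 3: n = (-1, 0, -1, 0) → π⊥ ≈ (-1.00000, +1.00000); max(|x|,|y|,|x±y|/√2) = 1.41421 ≤ 1.5 ⇒ ∈ W

3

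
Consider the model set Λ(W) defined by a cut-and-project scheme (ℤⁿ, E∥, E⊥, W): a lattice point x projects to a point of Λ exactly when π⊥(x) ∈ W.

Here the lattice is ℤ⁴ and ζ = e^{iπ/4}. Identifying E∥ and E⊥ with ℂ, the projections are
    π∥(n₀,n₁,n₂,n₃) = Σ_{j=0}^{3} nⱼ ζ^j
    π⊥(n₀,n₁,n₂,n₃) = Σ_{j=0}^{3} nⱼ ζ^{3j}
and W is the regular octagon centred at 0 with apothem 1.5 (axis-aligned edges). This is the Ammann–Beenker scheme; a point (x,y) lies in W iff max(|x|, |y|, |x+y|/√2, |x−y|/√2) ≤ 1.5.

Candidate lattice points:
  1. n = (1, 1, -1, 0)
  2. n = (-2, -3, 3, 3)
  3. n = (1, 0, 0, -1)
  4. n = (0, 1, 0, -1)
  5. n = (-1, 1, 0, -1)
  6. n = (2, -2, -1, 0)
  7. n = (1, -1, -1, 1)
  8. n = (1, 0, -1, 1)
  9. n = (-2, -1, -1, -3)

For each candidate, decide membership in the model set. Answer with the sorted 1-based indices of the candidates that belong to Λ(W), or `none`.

3, 4

With ζ = e^{iπ/4} the internal vectors are ζ^0,ζ^3,ζ^6,ζ^9.
#1 (1, 1, -1, 0): internal (0.29289, 1.70711); octagon support 1.70711 vs apothem 1.5 → ∉ W
#2 (-2, -3, 3, 3): internal (2.24264, -3.00000); octagon support 3.70711 vs apothem 1.5 → ∉ W
#3 (1, 0, 0, -1): internal (0.29289, -0.70711); octagon support 0.70711 vs apothem 1.5 → ∈ W
#4 (0, 1, 0, -1): internal (-1.41421, 0.00000); octagon support 1.41421 vs apothem 1.5 → ∈ W
#5 (-1, 1, 0, -1): internal (-2.41421, 0.00000); octagon support 2.41421 vs apothem 1.5 → ∉ W
#6 (2, -2, -1, 0): internal (3.41421, -0.41421); octagon support 3.41421 vs apothem 1.5 → ∉ W
#7 (1, -1, -1, 1): internal (2.41421, 1.00000); octagon support 2.41421 vs apothem 1.5 → ∉ W
#8 (1, 0, -1, 1): internal (1.70711, 1.70711); octagon support 2.41421 vs apothem 1.5 → ∉ W
#9 (-2, -1, -1, -3): internal (-3.41421, -1.82843); octagon support 3.70711 vs apothem 1.5 → ∉ W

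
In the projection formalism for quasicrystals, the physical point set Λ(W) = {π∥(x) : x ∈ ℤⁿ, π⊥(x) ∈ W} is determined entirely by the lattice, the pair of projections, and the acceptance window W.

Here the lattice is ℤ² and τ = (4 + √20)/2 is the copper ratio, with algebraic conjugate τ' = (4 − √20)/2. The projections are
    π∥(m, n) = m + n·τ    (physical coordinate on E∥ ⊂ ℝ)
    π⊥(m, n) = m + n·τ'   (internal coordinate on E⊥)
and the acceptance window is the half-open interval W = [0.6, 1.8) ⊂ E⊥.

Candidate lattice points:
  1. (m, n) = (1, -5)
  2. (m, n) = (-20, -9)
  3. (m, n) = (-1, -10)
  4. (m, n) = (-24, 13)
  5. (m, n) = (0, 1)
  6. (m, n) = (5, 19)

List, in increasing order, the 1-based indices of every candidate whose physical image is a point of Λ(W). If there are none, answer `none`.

3

Compute τ' = (4−√20)/2 = -0.2361, so π⊥(m,n) = m -0.2361·n.
candidate 1: (m,n)=(1,-5) → π∥ = 1-5·τ ≈ -20.1803, π⊥ = 1-5·τ' ≈ 2.1803 ∉ [0.6, 1.8) ⇒ out
candidate 2: (m,n)=(-20,-9) → π∥ = -20-9·τ ≈ -58.1246, π⊥ = -20-9·τ' ≈ -17.8754 ∉ [0.6, 1.8) ⇒ out
candidate 3: (m,n)=(-1,-10) → π∥ = -1-10·τ ≈ -43.3607, π⊥ = -1-10·τ' ≈ 1.3607 ∈ [0.6, 1.8) ⇒ IN Λ
candidate 4: (m,n)=(-24,13) → π∥ = -24+13·τ ≈ 31.0689, π⊥ = -24+13·τ' ≈ -27.0689 ∉ [0.6, 1.8) ⇒ out
candidate 5: (m,n)=(0,1) → π∥ = 0+1·τ ≈ 4.2361, π⊥ = 0+1·τ' ≈ -0.2361 ∉ [0.6, 1.8) ⇒ out
candidate 6: (m,n)=(5,19) → π∥ = 5+19·τ ≈ 85.4853, π⊥ = 5+19·τ' ≈ 0.5147 ∉ [0.6, 1.8) ⇒ out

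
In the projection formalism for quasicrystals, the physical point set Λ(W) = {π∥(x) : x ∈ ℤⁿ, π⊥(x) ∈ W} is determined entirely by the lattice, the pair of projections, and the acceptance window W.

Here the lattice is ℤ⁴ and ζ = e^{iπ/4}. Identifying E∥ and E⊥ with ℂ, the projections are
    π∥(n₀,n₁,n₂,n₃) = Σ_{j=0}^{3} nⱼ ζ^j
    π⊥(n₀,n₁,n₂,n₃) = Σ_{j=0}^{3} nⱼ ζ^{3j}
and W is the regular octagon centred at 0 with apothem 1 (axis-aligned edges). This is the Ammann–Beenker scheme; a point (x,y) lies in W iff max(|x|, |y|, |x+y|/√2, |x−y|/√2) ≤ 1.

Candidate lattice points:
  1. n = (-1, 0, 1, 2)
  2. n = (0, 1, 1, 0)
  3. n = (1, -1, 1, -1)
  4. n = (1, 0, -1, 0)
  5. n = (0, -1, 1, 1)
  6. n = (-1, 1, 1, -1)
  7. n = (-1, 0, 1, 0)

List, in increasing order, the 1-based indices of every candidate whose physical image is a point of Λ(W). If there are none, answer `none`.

Internal map: ζ^{3j} for j=0..3 gives (1,0), (−√2/2,√2/2), (0,−1), (√2/2,√2/2).
candidate 1: n = (-1, 0, 1, 2) → π⊥ ≈ (+0.4142, +0.4142); max(|x|,|y|,|x±y|/√2) = 0.5858 ≤ 1 ⇒ ∈ W
candidate 2: n = (0, 1, 1, 0) → π⊥ ≈ (-0.7071, -0.2929); max(|x|,|y|,|x±y|/√2) = 0.7071 ≤ 1 ⇒ ∈ W
candidate 3: n = (1, -1, 1, -1) → π⊥ ≈ (+1.0000, -2.4142); max(|x|,|y|,|x±y|/√2) = 2.4142 > 1 ⇒ ∉ W
candidate 4: n = (1, 0, -1, 0) → π⊥ ≈ (+1.0000, +1.0000); max(|x|,|y|,|x±y|/√2) = 1.4142 > 1 ⇒ ∉ W
candidate 5: n = (0, -1, 1, 1) → π⊥ ≈ (+1.4142, -1.0000); max(|x|,|y|,|x±y|/√2) = 1.7071 > 1 ⇒ ∉ W
candidate 6: n = (-1, 1, 1, -1) → π⊥ ≈ (-2.4142, -1.0000); max(|x|,|y|,|x±y|/√2) = 2.4142 > 1 ⇒ ∉ W
candidate 7: n = (-1, 0, 1, 0) → π⊥ ≈ (-1.0000, -1.0000); max(|x|,|y|,|x±y|/√2) = 1.4142 > 1 ⇒ ∉ W

1, 2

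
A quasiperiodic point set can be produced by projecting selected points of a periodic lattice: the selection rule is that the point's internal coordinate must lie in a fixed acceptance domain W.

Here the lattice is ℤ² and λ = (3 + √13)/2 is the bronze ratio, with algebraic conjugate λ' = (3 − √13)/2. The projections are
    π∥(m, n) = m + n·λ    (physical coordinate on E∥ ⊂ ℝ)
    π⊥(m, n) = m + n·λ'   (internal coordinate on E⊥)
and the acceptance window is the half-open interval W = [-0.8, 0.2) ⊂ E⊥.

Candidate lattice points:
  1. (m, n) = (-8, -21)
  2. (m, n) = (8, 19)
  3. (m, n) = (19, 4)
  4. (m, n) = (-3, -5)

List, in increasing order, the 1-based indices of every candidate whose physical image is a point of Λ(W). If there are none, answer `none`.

none

Compute λ' = (3−√13)/2 = -0.302776, so π⊥(m,n) = m -0.302776·n.
candidate 1: (m,n)=(-8,-21) → π∥ = -8-21·λ ≈ -77.358288, π⊥ = -8-21·λ' ≈ -1.641712 ∉ [-0.8, 0.2) ⇒ out
candidate 2: (m,n)=(8,19) → π∥ = 8+19·λ ≈ 70.752737, π⊥ = 8+19·λ' ≈ 2.247263 ∉ [-0.8, 0.2) ⇒ out
candidate 3: (m,n)=(19,4) → π∥ = 19+4·λ ≈ 32.211103, π⊥ = 19+4·λ' ≈ 17.788897 ∉ [-0.8, 0.2) ⇒ out
candidate 4: (m,n)=(-3,-5) → π∥ = -3-5·λ ≈ -19.513878, π⊥ = -3-5·λ' ≈ -1.486122 ∉ [-0.8, 0.2) ⇒ out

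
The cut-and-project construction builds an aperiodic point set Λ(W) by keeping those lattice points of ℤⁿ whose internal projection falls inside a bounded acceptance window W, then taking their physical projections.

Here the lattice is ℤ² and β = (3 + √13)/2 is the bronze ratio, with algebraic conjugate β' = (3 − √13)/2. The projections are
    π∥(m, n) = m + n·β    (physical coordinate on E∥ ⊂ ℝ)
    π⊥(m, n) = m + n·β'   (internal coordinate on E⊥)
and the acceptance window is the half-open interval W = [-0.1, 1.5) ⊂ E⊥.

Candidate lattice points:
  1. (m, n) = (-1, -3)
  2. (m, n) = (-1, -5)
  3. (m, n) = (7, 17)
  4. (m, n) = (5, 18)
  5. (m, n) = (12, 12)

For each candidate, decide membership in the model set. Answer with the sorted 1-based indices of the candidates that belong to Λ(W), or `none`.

β' = (3−√13)/2 ≈ -0.3028.
#1 (-1,-3): internal coord -1 + (-3)·β' = -0.0917; -0.0917 ∈ [-0.1, 1.5) → IN Λ
#2 (-1,-5): internal coord -1 + (-5)·β' = +0.5139; +0.5139 ∈ [-0.1, 1.5) → IN Λ
#3 (7,17): internal coord 7 + (17)·β' = +1.8528; +1.8528 ∉ [-0.1, 1.5) → out
#4 (5,18): internal coord 5 + (18)·β' = -0.4500; -0.4500 ∉ [-0.1, 1.5) → out
#5 (12,12): internal coord 12 + (12)·β' = +8.3667; +8.3667 ∉ [-0.1, 1.5) → out

1, 2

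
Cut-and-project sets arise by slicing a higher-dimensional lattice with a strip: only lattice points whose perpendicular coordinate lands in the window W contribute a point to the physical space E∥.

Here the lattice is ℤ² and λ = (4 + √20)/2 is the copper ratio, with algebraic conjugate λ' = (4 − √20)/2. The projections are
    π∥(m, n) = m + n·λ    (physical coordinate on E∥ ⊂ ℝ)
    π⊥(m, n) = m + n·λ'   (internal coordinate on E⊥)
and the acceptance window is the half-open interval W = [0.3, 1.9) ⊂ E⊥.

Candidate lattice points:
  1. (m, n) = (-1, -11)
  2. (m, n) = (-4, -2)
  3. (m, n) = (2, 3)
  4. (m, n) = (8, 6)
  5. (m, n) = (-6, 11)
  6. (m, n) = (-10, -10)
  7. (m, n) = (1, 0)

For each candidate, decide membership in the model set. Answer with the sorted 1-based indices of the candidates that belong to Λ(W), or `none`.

1, 3, 7

λ' = (4−√20)/2 ≈ -0.23607.
#1 (-1,-11): internal coord -1 + (-11)·λ' = +1.59675; +1.59675 ∈ [0.3, 1.9) → IN Λ
#2 (-4,-2): internal coord -4 + (-2)·λ' = -3.52786; -3.52786 ∉ [0.3, 1.9) → out
#3 (2,3): internal coord 2 + (3)·λ' = +1.29180; +1.29180 ∈ [0.3, 1.9) → IN Λ
#4 (8,6): internal coord 8 + (6)·λ' = +6.58359; +6.58359 ∉ [0.3, 1.9) → out
#5 (-6,11): internal coord -6 + (11)·λ' = -8.59675; -8.59675 ∉ [0.3, 1.9) → out
#6 (-10,-10): internal coord -10 + (-10)·λ' = -7.63932; -7.63932 ∉ [0.3, 1.9) → out
#7 (1,0): internal coord 1 + (0)·λ' = +1.00000; +1.00000 ∈ [0.3, 1.9) → IN Λ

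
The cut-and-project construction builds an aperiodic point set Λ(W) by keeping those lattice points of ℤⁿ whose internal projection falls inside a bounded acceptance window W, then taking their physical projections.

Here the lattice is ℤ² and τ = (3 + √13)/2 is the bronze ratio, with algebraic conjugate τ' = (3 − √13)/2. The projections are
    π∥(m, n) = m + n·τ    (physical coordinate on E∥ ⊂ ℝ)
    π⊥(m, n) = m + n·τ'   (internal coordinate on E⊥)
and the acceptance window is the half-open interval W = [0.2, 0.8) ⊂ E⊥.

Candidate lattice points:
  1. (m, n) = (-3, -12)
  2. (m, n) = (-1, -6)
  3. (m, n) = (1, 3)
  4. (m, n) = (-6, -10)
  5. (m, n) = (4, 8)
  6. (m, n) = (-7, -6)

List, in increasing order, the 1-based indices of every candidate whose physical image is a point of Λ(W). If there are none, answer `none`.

1

τ' = (3−√13)/2 ≈ -0.302776.
[1] lift (-3,-12): star map gives 0.633308; window check 0.2 ≤ 0.633308 < 0.8 is true → IN Λ
[2] lift (-1,-6): star map gives 0.816654; window check 0.2 ≤ 0.816654 < 0.8 is false → out
[3] lift (1,3): star map gives 0.091673; window check 0.2 ≤ 0.091673 < 0.8 is false → out
[4] lift (-6,-10): star map gives -2.972244; window check 0.2 ≤ -2.972244 < 0.8 is false → out
[5] lift (4,8): star map gives 1.577795; window check 0.2 ≤ 1.577795 < 0.8 is false → out
[6] lift (-7,-6): star map gives -5.183346; window check 0.2 ≤ -5.183346 < 0.8 is false → out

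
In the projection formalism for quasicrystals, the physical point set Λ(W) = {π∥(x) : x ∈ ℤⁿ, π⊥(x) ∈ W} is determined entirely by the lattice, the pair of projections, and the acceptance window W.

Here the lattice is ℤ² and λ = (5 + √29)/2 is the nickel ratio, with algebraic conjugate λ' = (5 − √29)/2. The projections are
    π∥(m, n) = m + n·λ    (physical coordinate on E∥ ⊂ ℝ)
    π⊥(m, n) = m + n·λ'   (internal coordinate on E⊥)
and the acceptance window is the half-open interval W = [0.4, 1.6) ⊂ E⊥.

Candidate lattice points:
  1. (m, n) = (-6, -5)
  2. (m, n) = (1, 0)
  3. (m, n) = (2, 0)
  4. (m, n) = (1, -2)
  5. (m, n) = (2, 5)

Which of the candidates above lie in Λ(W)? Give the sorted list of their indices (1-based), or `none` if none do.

2, 4, 5

λ' = (5−√29)/2 ≈ -0.1926.
candidate 1: (m,n)=(-6,-5) → π∥ = -6-5·λ ≈ -31.9629, π⊥ = -6-5·λ' ≈ -5.0371 ∉ [0.4, 1.6) ⇒ out
candidate 2: (m,n)=(1,0) → π∥ = 1+0·λ ≈ 1.0000, π⊥ = 1+0·λ' ≈ 1.0000 ∈ [0.4, 1.6) ⇒ IN Λ
candidate 3: (m,n)=(2,0) → π∥ = 2+0·λ ≈ 2.0000, π⊥ = 2+0·λ' ≈ 2.0000 ∉ [0.4, 1.6) ⇒ out
candidate 4: (m,n)=(1,-2) → π∥ = 1-2·λ ≈ -9.3852, π⊥ = 1-2·λ' ≈ 1.3852 ∈ [0.4, 1.6) ⇒ IN Λ
candidate 5: (m,n)=(2,5) → π∥ = 2+5·λ ≈ 27.9629, π⊥ = 2+5·λ' ≈ 1.0371 ∈ [0.4, 1.6) ⇒ IN Λ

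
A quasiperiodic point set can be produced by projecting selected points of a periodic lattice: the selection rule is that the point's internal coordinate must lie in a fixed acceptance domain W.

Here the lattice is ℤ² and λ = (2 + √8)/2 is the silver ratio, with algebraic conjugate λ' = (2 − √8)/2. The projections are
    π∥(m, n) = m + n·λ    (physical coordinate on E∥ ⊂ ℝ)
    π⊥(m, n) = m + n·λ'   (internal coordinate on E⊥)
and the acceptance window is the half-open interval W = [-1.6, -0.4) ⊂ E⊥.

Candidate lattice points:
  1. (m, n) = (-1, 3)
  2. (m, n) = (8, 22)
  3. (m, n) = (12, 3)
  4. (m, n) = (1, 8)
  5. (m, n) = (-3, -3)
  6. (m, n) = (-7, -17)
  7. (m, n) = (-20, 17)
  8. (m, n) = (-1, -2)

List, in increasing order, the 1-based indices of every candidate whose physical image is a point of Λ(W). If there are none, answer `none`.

2

Compute λ' = (2−√8)/2 = -0.4142, so π⊥(m,n) = m -0.4142·n.
[1] lift (-1,3): star map gives -2.2426; window check -1.6 ≤ -2.2426 < -0.4 is false → out
[2] lift (8,22): star map gives -1.1127; window check -1.6 ≤ -1.1127 < -0.4 is true → IN Λ
[3] lift (12,3): star map gives 10.7574; window check -1.6 ≤ 10.7574 < -0.4 is false → out
[4] lift (1,8): star map gives -2.3137; window check -1.6 ≤ -2.3137 < -0.4 is false → out
[5] lift (-3,-3): star map gives -1.7574; window check -1.6 ≤ -1.7574 < -0.4 is false → out
[6] lift (-7,-17): star map gives 0.0416; window check -1.6 ≤ 0.0416 < -0.4 is false → out
[7] lift (-20,17): star map gives -27.0416; window check -1.6 ≤ -27.0416 < -0.4 is false → out
[8] lift (-1,-2): star map gives -0.1716; window check -1.6 ≤ -0.1716 < -0.4 is false → out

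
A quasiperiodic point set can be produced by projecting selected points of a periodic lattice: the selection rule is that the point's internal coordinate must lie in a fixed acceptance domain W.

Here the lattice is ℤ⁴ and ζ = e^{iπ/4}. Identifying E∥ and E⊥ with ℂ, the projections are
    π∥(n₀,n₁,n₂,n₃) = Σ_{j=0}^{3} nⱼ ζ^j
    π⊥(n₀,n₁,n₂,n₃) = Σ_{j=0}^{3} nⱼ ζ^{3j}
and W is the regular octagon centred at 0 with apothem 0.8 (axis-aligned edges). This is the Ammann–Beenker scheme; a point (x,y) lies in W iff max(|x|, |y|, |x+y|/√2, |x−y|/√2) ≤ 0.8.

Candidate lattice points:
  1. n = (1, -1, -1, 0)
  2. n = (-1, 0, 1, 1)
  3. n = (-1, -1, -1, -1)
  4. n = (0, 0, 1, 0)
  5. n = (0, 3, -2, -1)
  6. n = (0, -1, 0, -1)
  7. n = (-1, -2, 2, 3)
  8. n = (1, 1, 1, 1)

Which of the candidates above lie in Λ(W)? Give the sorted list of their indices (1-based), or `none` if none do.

π⊥(n) = n₀ + n₁ζ³ + n₂ζ⁶ + n₃ζ⁹ where ζ = e^{iπ/4}.
#1 (1, -1, -1, 0): internal (1.7071, 0.2929); octagon support 1.7071 vs apothem 0.8 → ∉ W
#2 (-1, 0, 1, 1): internal (-0.2929, -0.2929); octagon support 0.4142 vs apothem 0.8 → ∈ W
#3 (-1, -1, -1, -1): internal (-1.0000, -0.4142); octagon support 1.0000 vs apothem 0.8 → ∉ W
#4 (0, 0, 1, 0): internal (0.0000, -1.0000); octagon support 1.0000 vs apothem 0.8 → ∉ W
#5 (0, 3, -2, -1): internal (-2.8284, 3.4142); octagon support 4.4142 vs apothem 0.8 → ∉ W
#6 (0, -1, 0, -1): internal (0.0000, -1.4142); octagon support 1.4142 vs apothem 0.8 → ∉ W
#7 (-1, -2, 2, 3): internal (2.5355, -1.2929); octagon support 2.7071 vs apothem 0.8 → ∉ W
#8 (1, 1, 1, 1): internal (1.0000, 0.4142); octagon support 1.0000 vs apothem 0.8 → ∉ W

2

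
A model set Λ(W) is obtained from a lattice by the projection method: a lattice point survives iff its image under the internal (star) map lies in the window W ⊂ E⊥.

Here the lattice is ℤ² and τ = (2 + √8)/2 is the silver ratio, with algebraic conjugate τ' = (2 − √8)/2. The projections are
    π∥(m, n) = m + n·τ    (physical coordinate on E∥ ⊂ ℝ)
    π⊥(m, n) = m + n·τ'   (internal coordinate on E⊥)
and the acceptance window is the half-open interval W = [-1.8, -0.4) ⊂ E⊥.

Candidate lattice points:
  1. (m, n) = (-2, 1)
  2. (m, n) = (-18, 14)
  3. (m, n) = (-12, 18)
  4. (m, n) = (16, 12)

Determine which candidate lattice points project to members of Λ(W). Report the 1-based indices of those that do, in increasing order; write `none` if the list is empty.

Numerically τ ≈ 2.41421 and τ' = −1/τ ≈ -0.41421.
candidate 1: (m,n)=(-2,1) → π∥ = -2+1·τ ≈ 0.41421, π⊥ = -2+1·τ' ≈ -2.41421 ∉ [-1.8, -0.4) ⇒ out
candidate 2: (m,n)=(-18,14) → π∥ = -18+14·τ ≈ 15.79899, π⊥ = -18+14·τ' ≈ -23.79899 ∉ [-1.8, -0.4) ⇒ out
candidate 3: (m,n)=(-12,18) → π∥ = -12+18·τ ≈ 31.45584, π⊥ = -12+18·τ' ≈ -19.45584 ∉ [-1.8, -0.4) ⇒ out
candidate 4: (m,n)=(16,12) → π∥ = 16+12·τ ≈ 44.97056, π⊥ = 16+12·τ' ≈ 11.02944 ∉ [-1.8, -0.4) ⇒ out

none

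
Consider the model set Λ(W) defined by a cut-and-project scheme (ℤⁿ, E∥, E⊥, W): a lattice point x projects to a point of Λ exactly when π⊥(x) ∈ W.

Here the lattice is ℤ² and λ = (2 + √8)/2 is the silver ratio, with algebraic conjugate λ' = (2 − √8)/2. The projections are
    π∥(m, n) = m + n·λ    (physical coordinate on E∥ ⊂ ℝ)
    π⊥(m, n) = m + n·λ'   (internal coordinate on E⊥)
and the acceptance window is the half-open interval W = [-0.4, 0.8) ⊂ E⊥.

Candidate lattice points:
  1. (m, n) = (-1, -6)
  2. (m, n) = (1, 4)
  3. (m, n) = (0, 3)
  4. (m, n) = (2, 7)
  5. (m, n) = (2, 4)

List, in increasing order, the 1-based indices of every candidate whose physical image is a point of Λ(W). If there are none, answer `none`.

λ' = (2−√8)/2 ≈ -0.4142.
[1] lift (-1,-6): star map gives 1.4853; window check -0.4 ≤ 1.4853 < 0.8 is false → out
[2] lift (1,4): star map gives -0.6569; window check -0.4 ≤ -0.6569 < 0.8 is false → out
[3] lift (0,3): star map gives -1.2426; window check -0.4 ≤ -1.2426 < 0.8 is false → out
[4] lift (2,7): star map gives -0.8995; window check -0.4 ≤ -0.8995 < 0.8 is false → out
[5] lift (2,4): star map gives 0.3431; window check -0.4 ≤ 0.3431 < 0.8 is true → IN Λ

5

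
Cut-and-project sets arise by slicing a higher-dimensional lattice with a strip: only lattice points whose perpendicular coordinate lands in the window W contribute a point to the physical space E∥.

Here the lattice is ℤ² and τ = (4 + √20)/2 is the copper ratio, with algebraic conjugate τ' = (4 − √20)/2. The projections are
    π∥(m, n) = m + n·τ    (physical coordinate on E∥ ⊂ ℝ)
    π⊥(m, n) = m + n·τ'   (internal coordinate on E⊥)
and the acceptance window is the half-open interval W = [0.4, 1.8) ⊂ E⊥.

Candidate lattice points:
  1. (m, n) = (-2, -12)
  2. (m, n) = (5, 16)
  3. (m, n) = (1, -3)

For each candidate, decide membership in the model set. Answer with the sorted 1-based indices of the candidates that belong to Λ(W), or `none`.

1, 2, 3

τ' = (4−√20)/2 ≈ -0.236068.
[1] lift (-2,-12): star map gives 0.832816; window check 0.4 ≤ 0.832816 < 1.8 is true → IN Λ
[2] lift (5,16): star map gives 1.222912; window check 0.4 ≤ 1.222912 < 1.8 is true → IN Λ
[3] lift (1,-3): star map gives 1.708204; window check 0.4 ≤ 1.708204 < 1.8 is true → IN Λ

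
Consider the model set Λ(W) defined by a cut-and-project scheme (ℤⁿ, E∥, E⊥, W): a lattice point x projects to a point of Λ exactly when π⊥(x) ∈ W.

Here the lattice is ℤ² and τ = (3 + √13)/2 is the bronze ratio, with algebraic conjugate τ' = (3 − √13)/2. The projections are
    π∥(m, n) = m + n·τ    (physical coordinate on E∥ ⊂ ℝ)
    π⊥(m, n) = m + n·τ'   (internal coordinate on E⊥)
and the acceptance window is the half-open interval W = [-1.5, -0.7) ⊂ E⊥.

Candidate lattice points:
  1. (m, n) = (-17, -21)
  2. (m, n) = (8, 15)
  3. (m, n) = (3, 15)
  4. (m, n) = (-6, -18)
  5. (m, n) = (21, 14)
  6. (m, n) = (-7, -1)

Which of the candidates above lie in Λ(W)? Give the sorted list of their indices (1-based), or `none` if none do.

Compute τ' = (3−√13)/2 = -0.302776, so π⊥(m,n) = m -0.302776·n.
[1] lift (-17,-21): star map gives -10.641712; window check -1.5 ≤ -10.641712 < -0.7 is false → out
[2] lift (8,15): star map gives 3.458365; window check -1.5 ≤ 3.458365 < -0.7 is false → out
[3] lift (3,15): star map gives -1.541635; window check -1.5 ≤ -1.541635 < -0.7 is false → out
[4] lift (-6,-18): star map gives -0.550039; window check -1.5 ≤ -0.550039 < -0.7 is false → out
[5] lift (21,14): star map gives 16.761141; window check -1.5 ≤ 16.761141 < -0.7 is false → out
[6] lift (-7,-1): star map gives -6.697224; window check -1.5 ≤ -6.697224 < -0.7 is false → out

none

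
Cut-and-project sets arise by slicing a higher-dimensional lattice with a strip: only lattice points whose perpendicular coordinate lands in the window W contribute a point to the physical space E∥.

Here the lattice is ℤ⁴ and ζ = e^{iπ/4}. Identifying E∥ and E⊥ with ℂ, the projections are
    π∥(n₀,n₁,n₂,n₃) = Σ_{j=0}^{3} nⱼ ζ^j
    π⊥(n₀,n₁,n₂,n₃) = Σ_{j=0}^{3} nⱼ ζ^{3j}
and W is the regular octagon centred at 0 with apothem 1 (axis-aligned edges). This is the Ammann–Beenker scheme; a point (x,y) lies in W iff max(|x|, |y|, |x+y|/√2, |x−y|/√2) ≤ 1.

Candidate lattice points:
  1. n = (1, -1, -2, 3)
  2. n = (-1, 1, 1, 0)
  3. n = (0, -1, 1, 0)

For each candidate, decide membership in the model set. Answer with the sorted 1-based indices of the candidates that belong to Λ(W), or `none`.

none

With ζ = e^{iπ/4} the internal vectors are ζ^0,ζ^3,ζ^6,ζ^9.
#1 (1, -1, -2, 3): internal (3.82843, 3.41421); octagon support 5.12132 vs apothem 1 → ∉ W
#2 (-1, 1, 1, 0): internal (-1.70711, -0.29289); octagon support 1.70711 vs apothem 1 → ∉ W
#3 (0, -1, 1, 0): internal (0.70711, -1.70711); octagon support 1.70711 vs apothem 1 → ∉ W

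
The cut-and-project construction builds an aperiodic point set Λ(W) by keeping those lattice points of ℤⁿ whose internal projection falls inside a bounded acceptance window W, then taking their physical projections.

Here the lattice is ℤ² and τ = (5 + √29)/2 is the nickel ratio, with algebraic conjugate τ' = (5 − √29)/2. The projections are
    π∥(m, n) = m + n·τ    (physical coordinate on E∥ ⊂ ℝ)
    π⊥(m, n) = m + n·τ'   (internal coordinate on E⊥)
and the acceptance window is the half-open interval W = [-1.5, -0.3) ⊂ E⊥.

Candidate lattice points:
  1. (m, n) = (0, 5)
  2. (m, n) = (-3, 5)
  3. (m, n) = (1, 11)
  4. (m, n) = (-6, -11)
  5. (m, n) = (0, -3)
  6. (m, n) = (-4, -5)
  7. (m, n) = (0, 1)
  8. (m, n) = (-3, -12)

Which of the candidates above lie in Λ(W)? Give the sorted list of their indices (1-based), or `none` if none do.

1, 3, 8

Compute τ' = (5−√29)/2 = -0.192582, so π⊥(m,n) = m -0.192582·n.
#1 (0,5): internal coord 0 + (5)·τ' = -0.962912; -0.962912 ∈ [-1.5, -0.3) → IN Λ
#2 (-3,5): internal coord -3 + (5)·τ' = -3.962912; -3.962912 ∉ [-1.5, -0.3) → out
#3 (1,11): internal coord 1 + (11)·τ' = -1.118406; -1.118406 ∈ [-1.5, -0.3) → IN Λ
#4 (-6,-11): internal coord -6 + (-11)·τ' = -3.881594; -3.881594 ∉ [-1.5, -0.3) → out
#5 (0,-3): internal coord 0 + (-3)·τ' = +0.577747; +0.577747 ∉ [-1.5, -0.3) → out
#6 (-4,-5): internal coord -4 + (-5)·τ' = -3.037088; -3.037088 ∉ [-1.5, -0.3) → out
#7 (0,1): internal coord 0 + (1)·τ' = -0.192582; -0.192582 ∉ [-1.5, -0.3) → out
#8 (-3,-12): internal coord -3 + (-12)·τ' = -0.689011; -0.689011 ∈ [-1.5, -0.3) → IN Λ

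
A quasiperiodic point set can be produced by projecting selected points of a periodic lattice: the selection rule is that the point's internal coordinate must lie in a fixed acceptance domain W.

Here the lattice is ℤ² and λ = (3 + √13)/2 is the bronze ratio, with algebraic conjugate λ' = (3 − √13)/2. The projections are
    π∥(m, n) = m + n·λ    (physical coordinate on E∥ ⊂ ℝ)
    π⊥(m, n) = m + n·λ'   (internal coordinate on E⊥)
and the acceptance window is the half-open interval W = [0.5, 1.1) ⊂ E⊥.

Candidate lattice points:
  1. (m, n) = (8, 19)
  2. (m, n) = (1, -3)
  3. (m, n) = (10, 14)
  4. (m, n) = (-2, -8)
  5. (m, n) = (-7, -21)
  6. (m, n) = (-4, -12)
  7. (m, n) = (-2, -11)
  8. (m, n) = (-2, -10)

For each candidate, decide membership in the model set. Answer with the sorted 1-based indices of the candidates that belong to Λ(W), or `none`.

8

λ' = (3−√13)/2 ≈ -0.3028.
candidate 1: (m,n)=(8,19) → π∥ = 8+19·λ ≈ 70.7527, π⊥ = 8+19·λ' ≈ 2.2473 ∉ [0.5, 1.1) ⇒ out
candidate 2: (m,n)=(1,-3) → π∥ = 1-3·λ ≈ -8.9083, π⊥ = 1-3·λ' ≈ 1.9083 ∉ [0.5, 1.1) ⇒ out
candidate 3: (m,n)=(10,14) → π∥ = 10+14·λ ≈ 56.2389, π⊥ = 10+14·λ' ≈ 5.7611 ∉ [0.5, 1.1) ⇒ out
candidate 4: (m,n)=(-2,-8) → π∥ = -2-8·λ ≈ -28.4222, π⊥ = -2-8·λ' ≈ 0.4222 ∉ [0.5, 1.1) ⇒ out
candidate 5: (m,n)=(-7,-21) → π∥ = -7-21·λ ≈ -76.3583, π⊥ = -7-21·λ' ≈ -0.6417 ∉ [0.5, 1.1) ⇒ out
candidate 6: (m,n)=(-4,-12) → π∥ = -4-12·λ ≈ -43.6333, π⊥ = -4-12·λ' ≈ -0.3667 ∉ [0.5, 1.1) ⇒ out
candidate 7: (m,n)=(-2,-11) → π∥ = -2-11·λ ≈ -38.3305, π⊥ = -2-11·λ' ≈ 1.3305 ∉ [0.5, 1.1) ⇒ out
candidate 8: (m,n)=(-2,-10) → π∥ = -2-10·λ ≈ -35.0278, π⊥ = -2-10·λ' ≈ 1.0278 ∈ [0.5, 1.1) ⇒ IN Λ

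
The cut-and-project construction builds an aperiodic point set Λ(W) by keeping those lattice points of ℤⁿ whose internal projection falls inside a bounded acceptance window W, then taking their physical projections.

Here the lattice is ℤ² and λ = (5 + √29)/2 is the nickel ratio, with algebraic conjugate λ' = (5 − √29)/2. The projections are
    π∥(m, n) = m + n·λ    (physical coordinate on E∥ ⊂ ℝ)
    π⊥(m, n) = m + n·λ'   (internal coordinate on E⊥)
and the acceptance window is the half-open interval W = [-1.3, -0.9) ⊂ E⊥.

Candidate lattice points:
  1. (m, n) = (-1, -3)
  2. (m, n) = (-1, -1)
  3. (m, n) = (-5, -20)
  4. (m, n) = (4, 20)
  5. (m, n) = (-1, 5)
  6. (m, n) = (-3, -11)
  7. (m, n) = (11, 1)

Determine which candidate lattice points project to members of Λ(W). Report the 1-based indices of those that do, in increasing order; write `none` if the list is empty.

3

Compute λ' = (5−√29)/2 = -0.192582, so π⊥(m,n) = m -0.192582·n.
#1 (-1,-3): internal coord -1 + (-3)·λ' = -0.422253; -0.422253 ∉ [-1.3, -0.9) → out
#2 (-1,-1): internal coord -1 + (-1)·λ' = -0.807418; -0.807418 ∉ [-1.3, -0.9) → out
#3 (-5,-20): internal coord -5 + (-20)·λ' = -1.148352; -1.148352 ∈ [-1.3, -0.9) → IN Λ
#4 (4,20): internal coord 4 + (20)·λ' = +0.148352; +0.148352 ∉ [-1.3, -0.9) → out
#5 (-1,5): internal coord -1 + (5)·λ' = -1.962912; -1.962912 ∉ [-1.3, -0.9) → out
#6 (-3,-11): internal coord -3 + (-11)·λ' = -0.881594; -0.881594 ∉ [-1.3, -0.9) → out
#7 (11,1): internal coord 11 + (1)·λ' = +10.807418; +10.807418 ∉ [-1.3, -0.9) → out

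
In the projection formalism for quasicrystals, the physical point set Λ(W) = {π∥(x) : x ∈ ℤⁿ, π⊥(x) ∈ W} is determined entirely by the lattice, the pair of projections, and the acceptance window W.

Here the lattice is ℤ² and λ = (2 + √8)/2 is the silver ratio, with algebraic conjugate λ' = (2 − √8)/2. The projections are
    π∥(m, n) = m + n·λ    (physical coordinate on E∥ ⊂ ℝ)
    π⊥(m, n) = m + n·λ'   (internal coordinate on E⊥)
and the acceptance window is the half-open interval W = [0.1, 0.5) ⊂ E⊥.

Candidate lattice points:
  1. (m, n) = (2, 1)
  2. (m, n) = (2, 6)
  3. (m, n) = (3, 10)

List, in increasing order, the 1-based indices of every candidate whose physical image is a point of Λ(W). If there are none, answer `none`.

none

Numerically λ ≈ 2.4142 and λ' = −1/λ ≈ -0.4142.
candidate 1: (m,n)=(2,1) → π∥ = 2+1·λ ≈ 4.4142, π⊥ = 2+1·λ' ≈ 1.5858 ∉ [0.1, 0.5) ⇒ out
candidate 2: (m,n)=(2,6) → π∥ = 2+6·λ ≈ 16.4853, π⊥ = 2+6·λ' ≈ -0.4853 ∉ [0.1, 0.5) ⇒ out
candidate 3: (m,n)=(3,10) → π∥ = 3+10·λ ≈ 27.1421, π⊥ = 3+10·λ' ≈ -1.1421 ∉ [0.1, 0.5) ⇒ out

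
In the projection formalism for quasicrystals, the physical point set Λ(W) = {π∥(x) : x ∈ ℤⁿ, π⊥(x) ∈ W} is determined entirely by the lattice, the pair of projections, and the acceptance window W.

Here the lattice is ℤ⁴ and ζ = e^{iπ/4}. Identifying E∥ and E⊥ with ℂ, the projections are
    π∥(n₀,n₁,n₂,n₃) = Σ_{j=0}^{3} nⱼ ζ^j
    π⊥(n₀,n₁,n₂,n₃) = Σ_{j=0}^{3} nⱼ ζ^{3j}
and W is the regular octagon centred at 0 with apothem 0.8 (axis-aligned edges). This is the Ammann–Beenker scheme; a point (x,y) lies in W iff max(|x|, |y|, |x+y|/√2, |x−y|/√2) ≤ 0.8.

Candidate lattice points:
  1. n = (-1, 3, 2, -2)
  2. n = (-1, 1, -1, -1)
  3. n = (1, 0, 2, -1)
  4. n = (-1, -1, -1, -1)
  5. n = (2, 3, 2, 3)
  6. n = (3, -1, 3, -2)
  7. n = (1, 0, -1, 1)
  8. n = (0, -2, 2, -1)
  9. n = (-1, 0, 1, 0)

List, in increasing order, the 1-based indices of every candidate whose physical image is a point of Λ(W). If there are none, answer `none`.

Internal map: ζ^{3j} for j=0..3 gives (1,0), (−√2/2,√2/2), (0,−1), (√2/2,√2/2).
#1 (-1, 3, 2, -2): internal (-4.5355, -1.2929); octagon support 4.5355 vs apothem 0.8 → ∉ W
#2 (-1, 1, -1, -1): internal (-2.4142, 1.0000); octagon support 2.4142 vs apothem 0.8 → ∉ W
#3 (1, 0, 2, -1): internal (0.2929, -2.7071); octagon support 2.7071 vs apothem 0.8 → ∉ W
#4 (-1, -1, -1, -1): internal (-1.0000, -0.4142); octagon support 1.0000 vs apothem 0.8 → ∉ W
#5 (2, 3, 2, 3): internal (2.0000, 2.2426); octagon support 3.0000 vs apothem 0.8 → ∉ W
#6 (3, -1, 3, -2): internal (2.2929, -5.1213); octagon support 5.2426 vs apothem 0.8 → ∉ W
#7 (1, 0, -1, 1): internal (1.7071, 1.7071); octagon support 2.4142 vs apothem 0.8 → ∉ W
#8 (0, -2, 2, -1): internal (0.7071, -4.1213); octagon support 4.1213 vs apothem 0.8 → ∉ W
#9 (-1, 0, 1, 0): internal (-1.0000, -1.0000); octagon support 1.4142 vs apothem 0.8 → ∉ W

none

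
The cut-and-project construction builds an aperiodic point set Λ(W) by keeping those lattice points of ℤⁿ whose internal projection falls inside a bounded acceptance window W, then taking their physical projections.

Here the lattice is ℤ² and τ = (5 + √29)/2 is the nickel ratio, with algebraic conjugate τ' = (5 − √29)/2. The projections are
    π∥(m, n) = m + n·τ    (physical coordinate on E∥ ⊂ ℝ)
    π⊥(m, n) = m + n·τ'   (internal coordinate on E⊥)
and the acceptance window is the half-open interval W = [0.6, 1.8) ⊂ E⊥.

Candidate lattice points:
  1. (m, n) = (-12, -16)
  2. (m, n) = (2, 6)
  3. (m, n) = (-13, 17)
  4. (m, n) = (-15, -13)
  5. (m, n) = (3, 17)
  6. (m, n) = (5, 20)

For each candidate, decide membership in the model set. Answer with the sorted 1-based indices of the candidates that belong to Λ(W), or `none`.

2, 6

Numerically τ ≈ 5.1926 and τ' = −1/τ ≈ -0.1926.
#1 (-12,-16): internal coord -12 + (-16)·τ' = -8.9187; -8.9187 ∉ [0.6, 1.8) → out
#2 (2,6): internal coord 2 + (6)·τ' = +0.8445; +0.8445 ∈ [0.6, 1.8) → IN Λ
#3 (-13,17): internal coord -13 + (17)·τ' = -16.2739; -16.2739 ∉ [0.6, 1.8) → out
#4 (-15,-13): internal coord -15 + (-13)·τ' = -12.4964; -12.4964 ∉ [0.6, 1.8) → out
#5 (3,17): internal coord 3 + (17)·τ' = -0.2739; -0.2739 ∉ [0.6, 1.8) → out
#6 (5,20): internal coord 5 + (20)·τ' = +1.1484; +1.1484 ∈ [0.6, 1.8) → IN Λ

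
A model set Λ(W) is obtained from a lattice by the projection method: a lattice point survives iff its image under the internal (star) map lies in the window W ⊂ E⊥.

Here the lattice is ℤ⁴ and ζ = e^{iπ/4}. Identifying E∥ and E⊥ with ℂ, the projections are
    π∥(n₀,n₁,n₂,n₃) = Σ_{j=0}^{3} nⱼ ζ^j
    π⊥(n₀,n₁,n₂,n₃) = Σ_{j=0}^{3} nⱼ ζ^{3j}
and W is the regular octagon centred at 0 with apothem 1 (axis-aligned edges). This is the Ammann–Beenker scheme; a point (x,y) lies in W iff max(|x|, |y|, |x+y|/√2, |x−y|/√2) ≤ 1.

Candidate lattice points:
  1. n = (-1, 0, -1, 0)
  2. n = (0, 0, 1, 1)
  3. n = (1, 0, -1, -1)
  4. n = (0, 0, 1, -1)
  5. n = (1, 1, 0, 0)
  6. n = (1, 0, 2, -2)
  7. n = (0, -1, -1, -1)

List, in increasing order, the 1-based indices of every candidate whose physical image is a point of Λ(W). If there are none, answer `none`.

With ζ = e^{iπ/4} the internal vectors are ζ^0,ζ^3,ζ^6,ζ^9.
#1 (-1, 0, -1, 0): internal (-1.000000, 1.000000); octagon support 1.414214 vs apothem 1 → ∉ W
#2 (0, 0, 1, 1): internal (0.707107, -0.292893); octagon support 0.707107 vs apothem 1 → ∈ W
#3 (1, 0, -1, -1): internal (0.292893, 0.292893); octagon support 0.414214 vs apothem 1 → ∈ W
#4 (0, 0, 1, -1): internal (-0.707107, -1.707107); octagon support 1.707107 vs apothem 1 → ∉ W
#5 (1, 1, 0, 0): internal (0.292893, 0.707107); octagon support 0.707107 vs apothem 1 → ∈ W
#6 (1, 0, 2, -2): internal (-0.414214, -3.414214); octagon support 3.414214 vs apothem 1 → ∉ W
#7 (0, -1, -1, -1): internal (0.000000, -0.414214); octagon support 0.414214 vs apothem 1 → ∈ W

2, 3, 5, 7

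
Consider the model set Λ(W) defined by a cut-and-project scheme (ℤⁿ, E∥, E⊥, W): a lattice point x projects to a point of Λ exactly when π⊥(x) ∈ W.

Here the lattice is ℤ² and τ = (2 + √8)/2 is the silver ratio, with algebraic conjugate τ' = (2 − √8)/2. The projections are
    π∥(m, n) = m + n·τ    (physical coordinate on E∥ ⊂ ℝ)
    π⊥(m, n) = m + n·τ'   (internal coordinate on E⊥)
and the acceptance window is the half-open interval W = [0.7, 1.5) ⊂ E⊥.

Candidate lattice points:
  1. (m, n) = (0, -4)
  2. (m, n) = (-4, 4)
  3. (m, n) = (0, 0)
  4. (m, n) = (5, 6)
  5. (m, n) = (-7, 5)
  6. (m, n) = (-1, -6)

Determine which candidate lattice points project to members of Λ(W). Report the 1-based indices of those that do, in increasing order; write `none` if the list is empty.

Compute τ' = (2−√8)/2 = -0.4142, so π⊥(m,n) = m -0.4142·n.
#1 (0,-4): internal coord 0 + (-4)·τ' = +1.6569; +1.6569 ∉ [0.7, 1.5) → out
#2 (-4,4): internal coord -4 + (4)·τ' = -5.6569; -5.6569 ∉ [0.7, 1.5) → out
#3 (0,0): internal coord 0 + (0)·τ' = +0.0000; +0.0000 ∉ [0.7, 1.5) → out
#4 (5,6): internal coord 5 + (6)·τ' = +2.5147; +2.5147 ∉ [0.7, 1.5) → out
#5 (-7,5): internal coord -7 + (5)·τ' = -9.0711; -9.0711 ∉ [0.7, 1.5) → out
#6 (-1,-6): internal coord -1 + (-6)·τ' = +1.4853; +1.4853 ∈ [0.7, 1.5) → IN Λ

6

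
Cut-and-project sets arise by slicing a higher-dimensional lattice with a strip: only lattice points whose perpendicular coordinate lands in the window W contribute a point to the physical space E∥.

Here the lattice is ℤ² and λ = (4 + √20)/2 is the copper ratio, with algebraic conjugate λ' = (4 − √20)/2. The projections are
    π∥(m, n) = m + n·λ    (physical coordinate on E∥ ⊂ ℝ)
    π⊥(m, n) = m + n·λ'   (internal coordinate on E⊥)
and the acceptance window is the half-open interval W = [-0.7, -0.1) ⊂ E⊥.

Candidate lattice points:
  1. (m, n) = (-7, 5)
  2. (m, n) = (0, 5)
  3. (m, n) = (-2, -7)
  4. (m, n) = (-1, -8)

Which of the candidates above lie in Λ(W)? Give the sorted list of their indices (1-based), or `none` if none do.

3

Compute λ' = (4−√20)/2 = -0.23607, so π⊥(m,n) = m -0.23607·n.
[1] lift (-7,5): star map gives -8.18034; window check -0.7 ≤ -8.18034 < -0.1 is false → out
[2] lift (0,5): star map gives -1.18034; window check -0.7 ≤ -1.18034 < -0.1 is false → out
[3] lift (-2,-7): star map gives -0.34752; window check -0.7 ≤ -0.34752 < -0.1 is true → IN Λ
[4] lift (-1,-8): star map gives 0.88854; window check -0.7 ≤ 0.88854 < -0.1 is false → out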